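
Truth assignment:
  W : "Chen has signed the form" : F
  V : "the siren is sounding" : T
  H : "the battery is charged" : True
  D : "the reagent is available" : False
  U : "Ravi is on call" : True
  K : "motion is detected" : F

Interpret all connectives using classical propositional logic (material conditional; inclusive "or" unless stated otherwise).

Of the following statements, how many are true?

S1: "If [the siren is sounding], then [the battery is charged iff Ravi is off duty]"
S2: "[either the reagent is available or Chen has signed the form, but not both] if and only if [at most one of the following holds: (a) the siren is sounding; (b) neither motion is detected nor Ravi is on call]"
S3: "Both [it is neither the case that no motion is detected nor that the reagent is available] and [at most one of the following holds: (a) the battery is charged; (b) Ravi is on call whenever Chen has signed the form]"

0

S1: Formalization: V -> (H <-> ~U)

~U = ~T = F
H <-> ~U = T <-> F = F
V -> (H <-> ~U) = T -> F = F
Hence S1 is false.

S2: Formalization: (D xor W) <-> (V nand (K nor U))

D xor W = F xor F = F
K nor U = F nor T = F
V nand (K nor U) = T nand F = T
(D xor W) <-> (V nand (K nor U)) = F <-> T = F
Thus S2 is false.

S3: Formalization: (~K nor D) & (H nand (W -> U))

~K = ~F = T
~K nor D = T nor F = F
W -> U = F -> T = T
H nand (W -> U) = T nand T = F
(~K nor D) & (H nand (W -> U)) = F & F = F
So S3 is false.

True statements: 0 (none).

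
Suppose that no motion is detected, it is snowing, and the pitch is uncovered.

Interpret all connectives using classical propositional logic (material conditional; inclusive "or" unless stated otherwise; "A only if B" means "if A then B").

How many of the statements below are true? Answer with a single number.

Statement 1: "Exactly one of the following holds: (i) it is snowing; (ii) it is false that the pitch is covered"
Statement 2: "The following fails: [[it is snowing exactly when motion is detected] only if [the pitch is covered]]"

0

Let Q = "it is snowing" (T), R = "the pitch is covered" (F), P = "motion is detected" (F).

Statement 1: Parsed as Q xor ~R

~R = ~F = T
Q xor ~R = T xor T = F
So Statement 1 is false.

Statement 2: Formalization: ~((Q <-> P) -> R)

Q <-> P = T <-> F = F
(Q <-> P) -> R = F -> F = T
~((Q <-> P) -> R) = ~T = F
Hence Statement 2 is false.

0 of the 2 statements are true (none).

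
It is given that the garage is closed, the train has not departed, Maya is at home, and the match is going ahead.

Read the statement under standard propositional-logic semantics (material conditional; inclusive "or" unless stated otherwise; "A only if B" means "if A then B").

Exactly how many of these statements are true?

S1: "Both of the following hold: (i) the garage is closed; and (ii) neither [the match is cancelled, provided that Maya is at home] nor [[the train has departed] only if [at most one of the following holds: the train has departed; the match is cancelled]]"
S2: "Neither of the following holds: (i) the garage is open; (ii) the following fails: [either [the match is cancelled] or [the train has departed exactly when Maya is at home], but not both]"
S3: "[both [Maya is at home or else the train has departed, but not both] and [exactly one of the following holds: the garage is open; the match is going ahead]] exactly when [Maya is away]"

0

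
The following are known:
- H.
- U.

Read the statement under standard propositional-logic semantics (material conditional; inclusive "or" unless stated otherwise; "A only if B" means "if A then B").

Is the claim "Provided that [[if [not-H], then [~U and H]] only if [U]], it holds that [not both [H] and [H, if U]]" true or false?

The statement is false.

In symbols: ((not H -> (not U and H)) -> U) -> (H nand (U -> H))

not H = not True = False
not U = not True = False
not U and H = False and True = False
not H -> (not U and H) = False -> False = True
(not H -> (not U and H)) -> U = True -> True = True
U -> H = True -> True = True
H nand (U -> H) = True nand True = False
((not H -> (not U and H)) -> U) -> (H nand (U -> H)) = True -> False = False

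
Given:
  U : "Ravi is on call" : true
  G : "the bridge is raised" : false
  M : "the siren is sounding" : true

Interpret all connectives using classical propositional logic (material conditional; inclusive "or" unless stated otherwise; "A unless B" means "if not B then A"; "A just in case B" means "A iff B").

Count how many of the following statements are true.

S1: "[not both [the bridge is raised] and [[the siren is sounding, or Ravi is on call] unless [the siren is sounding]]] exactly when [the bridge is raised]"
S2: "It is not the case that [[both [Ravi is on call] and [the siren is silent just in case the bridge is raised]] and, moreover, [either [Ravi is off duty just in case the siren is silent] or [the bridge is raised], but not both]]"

0

S1: This is (G nand ((M | U) | M)) <-> G.

M | U = T | T = T
(M | U) | M = T | T = T
G nand ((M | U) | M) = F nand T = T
(G nand ((M | U) | M)) <-> G = T <-> F = F
So S1 is false.

S2: This is ~((U & (~M <-> G)) & ((~U <-> ~M) xor G)).

~M = ~T = F
~M <-> G = F <-> F = T
U & (~M <-> G) = T & T = T
~U = ~T = F
~M = ~T = F
~U <-> ~M = F <-> F = T
(~U <-> ~M) xor G = T xor F = T
(U & (~M <-> G)) & ((~U <-> ~M) xor G) = T & T = T
~((U & (~M <-> G)) & ((~U <-> ~M) xor G)) = ~T = F
Thus S2 is false.

Count: 0.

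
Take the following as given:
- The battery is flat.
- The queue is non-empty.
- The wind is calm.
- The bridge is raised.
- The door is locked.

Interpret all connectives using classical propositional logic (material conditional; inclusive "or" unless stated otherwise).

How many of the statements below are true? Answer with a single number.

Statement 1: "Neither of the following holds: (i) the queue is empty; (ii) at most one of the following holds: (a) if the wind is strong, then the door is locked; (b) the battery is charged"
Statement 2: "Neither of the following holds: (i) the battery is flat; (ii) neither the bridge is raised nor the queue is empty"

0

Let Q = "the queue is empty" (F), R = "the wind is strong" (F), U = "the door is locked" (T), P = "the battery is charged" (F), S = "the bridge is raised" (T).

Statement 1: Formalization: Q ↓ ((R → U) ↑ P)

R → U = F → T = T
(R → U) ↑ P = T ↑ F = T
Q ↓ ((R → U) ↑ P) = F ↓ T = F
Thus Statement 1 is false.

Statement 2: In symbols: ¬P ↓ (S ↓ Q)

¬P = ¬F = T
S ↓ Q = T ↓ F = F
¬P ↓ (S ↓ Q) = T ↓ F = F
So Statement 2 is false.

True statements: 0 (none).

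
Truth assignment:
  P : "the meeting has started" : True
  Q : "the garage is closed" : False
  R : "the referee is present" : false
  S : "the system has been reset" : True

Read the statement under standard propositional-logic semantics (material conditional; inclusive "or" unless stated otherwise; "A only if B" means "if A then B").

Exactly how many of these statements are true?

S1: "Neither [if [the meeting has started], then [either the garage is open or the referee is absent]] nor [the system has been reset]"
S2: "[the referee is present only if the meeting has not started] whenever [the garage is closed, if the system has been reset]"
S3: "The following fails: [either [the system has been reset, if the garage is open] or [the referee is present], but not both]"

S1: Parsed as (P → (¬Q ∨ ¬R)) ↓ S

¬Q = ¬F = T
¬R = ¬F = T
¬Q ∨ ¬R = T ∨ T = T
P → (¬Q ∨ ¬R) = T → T = T
(P → (¬Q ∨ ¬R)) ↓ S = T ↓ T = F
Thus S1 is false.

S2: This is (S → Q) → (R → ¬P).

S → Q = T → F = F
¬P = ¬T = F
R → ¬P = F → F = T
(S → Q) → (R → ¬P) = F → T = T
So S2 is true.

S3: Parsed as ¬((¬Q → S) ⊕ R)

¬Q = ¬F = T
¬Q → S = T → T = T
(¬Q → S) ⊕ R = T ⊕ F = T
¬((¬Q → S) ⊕ R) = ¬T = F
Hence S3 is false.

True statements: 1.

1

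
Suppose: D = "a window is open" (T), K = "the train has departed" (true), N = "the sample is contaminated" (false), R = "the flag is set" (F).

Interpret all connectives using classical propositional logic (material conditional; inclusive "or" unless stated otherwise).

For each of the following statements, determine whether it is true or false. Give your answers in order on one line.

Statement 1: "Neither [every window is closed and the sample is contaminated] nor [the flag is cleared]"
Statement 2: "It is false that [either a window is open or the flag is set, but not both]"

Statement 1: Formalization: (~D & N) nor ~R

~D = ~T = F
~D & N = F & F = F
~R = ~F = T
(~D & N) nor ~R = F nor T = F
Hence Statement 1 is false.

Statement 2: This is ~(D xor R).

D xor R = T xor F = T
~(D xor R) = ~T = F
Thus Statement 2 is false.

Statement 1 F; Statement 2 F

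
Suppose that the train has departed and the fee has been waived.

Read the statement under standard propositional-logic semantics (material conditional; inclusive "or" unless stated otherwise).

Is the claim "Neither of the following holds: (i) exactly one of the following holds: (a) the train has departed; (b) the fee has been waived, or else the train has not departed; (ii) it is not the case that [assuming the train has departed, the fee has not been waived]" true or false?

Let P = "the train has departed" (T), Q = "the fee has been waived" (T).
In symbols: (P ⊕ (Q ∨ ¬P)) ↓ ¬(P → ¬Q)

¬P = ¬T = F
Q ∨ ¬P = T ∨ F = T
P ⊕ (Q ∨ ¬P) = T ⊕ T = F
¬Q = ¬T = F
P → ¬Q = T → F = F
¬(P → ¬Q) = ¬F = T
(P ⊕ (Q ∨ ¬P)) ↓ ¬(P → ¬Q) = F ↓ T = F

False.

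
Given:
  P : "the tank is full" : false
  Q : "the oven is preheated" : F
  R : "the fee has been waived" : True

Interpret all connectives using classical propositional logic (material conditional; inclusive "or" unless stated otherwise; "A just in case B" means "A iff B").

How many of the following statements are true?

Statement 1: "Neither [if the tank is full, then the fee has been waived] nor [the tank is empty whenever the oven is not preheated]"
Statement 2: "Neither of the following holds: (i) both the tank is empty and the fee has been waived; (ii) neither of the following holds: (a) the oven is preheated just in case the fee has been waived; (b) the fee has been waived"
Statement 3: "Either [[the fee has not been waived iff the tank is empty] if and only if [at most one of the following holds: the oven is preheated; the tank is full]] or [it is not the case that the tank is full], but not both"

Statement 1: This is (P → R) ↓ (¬Q → ¬P).

P → R = F → T = T
¬Q = ¬F = T
¬P = ¬F = T
¬Q → ¬P = T → T = T
(P → R) ↓ (¬Q → ¬P) = T ↓ T = F
So Statement 1 is false.

Statement 2: This is (¬P ∧ R) ↓ ((Q ↔ R) ↓ R).

¬P = ¬F = T
¬P ∧ R = T ∧ T = T
Q ↔ R = F ↔ T = F
(Q ↔ R) ↓ R = F ↓ T = F
(¬P ∧ R) ↓ ((Q ↔ R) ↓ R) = T ↓ F = F
Thus Statement 2 is false.

Statement 3: Formalization: ((¬R ↔ ¬P) ↔ (Q ↑ P)) ⊕ ¬P

¬R = ¬T = F
¬P = ¬F = T
¬R ↔ ¬P = F ↔ T = F
Q ↑ P = F ↑ F = T
(¬R ↔ ¬P) ↔ (Q ↑ P) = F ↔ T = F
¬P = ¬F = T
((¬R ↔ ¬P) ↔ (Q ↑ P)) ⊕ ¬P = F ⊕ T = T
So Statement 3 is true.

Count: 1.

1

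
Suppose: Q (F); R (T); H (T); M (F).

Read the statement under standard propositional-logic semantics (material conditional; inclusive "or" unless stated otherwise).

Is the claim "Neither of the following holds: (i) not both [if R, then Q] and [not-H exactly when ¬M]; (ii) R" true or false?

Parsed as ((R -> Q) nand (~H <-> ~M)) nor R

R -> Q = T -> F = F
~H = ~T = F
~M = ~F = T
~H <-> ~M = F <-> T = F
(R -> Q) nand (~H <-> ~M) = F nand F = T
((R -> Q) nand (~H <-> ~M)) nor R = T nor T = F

The statement is false.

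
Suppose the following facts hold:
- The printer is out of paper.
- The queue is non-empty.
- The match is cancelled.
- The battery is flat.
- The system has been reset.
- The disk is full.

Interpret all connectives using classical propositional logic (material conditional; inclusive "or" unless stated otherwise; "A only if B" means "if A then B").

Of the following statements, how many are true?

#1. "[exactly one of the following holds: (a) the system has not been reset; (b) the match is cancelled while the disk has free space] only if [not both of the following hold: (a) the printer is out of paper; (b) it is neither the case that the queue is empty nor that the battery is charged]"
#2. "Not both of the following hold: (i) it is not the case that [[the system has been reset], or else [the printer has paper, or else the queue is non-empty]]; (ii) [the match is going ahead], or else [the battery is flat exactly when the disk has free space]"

Let Q = "the system has been reset" (True), U = "the match is cancelled" (True), H = "the disk is full" (True), P = "the printer has paper" (False), M = "the queue is empty" (False), R = "the battery is charged" (False).

#1: Formalization: (not Q xor (U and not H)) -> (not P nand (M nor R))

not Q = not True = False
not H = not True = False
U and not H = True and False = False
not Q xor (U and not H) = False xor False = False
not P = not False = True
M nor R = False nor False = True
not P nand (M nor R) = True nand True = False
(not Q xor (U and not H)) -> (not P nand (M nor R)) = False -> False = True
So #1 is true.

#2: Parsed as not (Q or (P or not M)) nand (not U or (not R iff not H))

not M = not False = True
P or not M = False or True = True
Q or (P or not M) = True or True = True
not (Q or (P or not M)) = not True = False
not U = not True = False
not R = not False = True
not H = not True = False
not R iff not H = True iff False = False
not U or (not R iff not H) = False or False = False
not (Q or (P or not M)) nand (not U or (not R iff not H)) = False nand False = True
Hence #2 is true.

2 of the 2 statements are true.

2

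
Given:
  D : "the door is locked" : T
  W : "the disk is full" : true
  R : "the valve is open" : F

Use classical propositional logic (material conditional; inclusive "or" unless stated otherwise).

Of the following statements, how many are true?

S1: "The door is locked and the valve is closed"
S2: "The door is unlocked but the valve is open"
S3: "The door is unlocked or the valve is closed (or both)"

S1: Parsed as D and not R

not R = not False = True
D and not R = True and True = True
So S1 is true.

S2: Parsed as not D and R

not D = not True = False
not D and R = False and False = False
So S2 is false.

S3: Parsed as not D or not R

not D = not True = False
not R = not False = True
not D or not R = False or True = True
Hence S3 is true.

True statements: 2 (S1, S3).

2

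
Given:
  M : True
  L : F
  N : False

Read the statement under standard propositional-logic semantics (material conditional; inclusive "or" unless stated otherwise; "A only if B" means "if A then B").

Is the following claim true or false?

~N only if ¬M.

Values: N=F, M=T.
Parsed as ¬N → ¬M

¬N = ¬F = T
¬M = ¬T = F
¬N → ¬M = T → F = F

The statement is false.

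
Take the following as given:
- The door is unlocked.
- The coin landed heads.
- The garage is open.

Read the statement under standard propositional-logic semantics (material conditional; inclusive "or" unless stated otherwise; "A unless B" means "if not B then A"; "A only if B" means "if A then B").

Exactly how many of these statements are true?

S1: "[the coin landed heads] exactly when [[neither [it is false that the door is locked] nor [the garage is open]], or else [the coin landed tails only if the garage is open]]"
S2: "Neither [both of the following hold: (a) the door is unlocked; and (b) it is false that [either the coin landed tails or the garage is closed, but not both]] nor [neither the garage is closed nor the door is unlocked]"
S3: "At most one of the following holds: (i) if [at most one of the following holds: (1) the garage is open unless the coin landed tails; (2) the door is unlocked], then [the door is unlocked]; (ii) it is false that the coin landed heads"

2

Let Q = "the coin landed heads" (T), P = "the door is locked" (F), R = "the garage is closed" (F).

S1: Parsed as Q <-> ((~P nor ~R) | (~Q -> ~R))

~P = ~F = T
~R = ~F = T
~P nor ~R = T nor T = F
~Q = ~T = F
~R = ~F = T
~Q -> ~R = F -> T = T
(~P nor ~R) | (~Q -> ~R) = F | T = T
Q <-> ((~P nor ~R) | (~Q -> ~R)) = T <-> T = T
Thus S1 is true.

S2: This is (~P & ~(~Q xor R)) nor (R nor ~P).

~P = ~F = T
~Q = ~T = F
~Q xor R = F xor F = F
~(~Q xor R) = ~F = T
~P & ~(~Q xor R) = T & T = T
~P = ~F = T
R nor ~P = F nor T = F
(~P & ~(~Q xor R)) nor (R nor ~P) = T nor F = F
Thus S2 is false.

S3: Formalization: (((~R | ~Q) nand ~P) -> ~P) nand ~Q

~R = ~F = T
~Q = ~T = F
~R | ~Q = T | F = T
~P = ~F = T
(~R | ~Q) nand ~P = T nand T = F
~P = ~F = T
((~R | ~Q) nand ~P) -> ~P = F -> T = T
~Q = ~T = F
(((~R | ~Q) nand ~P) -> ~P) nand ~Q = T nand F = T
Hence S3 is true.

True statements: 2 (S1, S3).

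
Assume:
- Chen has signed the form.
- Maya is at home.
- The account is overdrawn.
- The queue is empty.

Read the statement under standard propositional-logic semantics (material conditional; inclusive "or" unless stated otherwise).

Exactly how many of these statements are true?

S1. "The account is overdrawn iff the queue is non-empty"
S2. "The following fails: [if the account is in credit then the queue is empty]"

Let R = "the account is overdrawn" (True), S = "the queue is empty" (True).

S1: Formalization: R iff not S

not S = not True = False
R iff not S = True iff False = False
So S1 is false.

S2: Parsed as not (not R -> S)

not R = not True = False
not R -> S = False -> True = True
not (not R -> S) = not True = False
So S2 is false.

Count: 0.

0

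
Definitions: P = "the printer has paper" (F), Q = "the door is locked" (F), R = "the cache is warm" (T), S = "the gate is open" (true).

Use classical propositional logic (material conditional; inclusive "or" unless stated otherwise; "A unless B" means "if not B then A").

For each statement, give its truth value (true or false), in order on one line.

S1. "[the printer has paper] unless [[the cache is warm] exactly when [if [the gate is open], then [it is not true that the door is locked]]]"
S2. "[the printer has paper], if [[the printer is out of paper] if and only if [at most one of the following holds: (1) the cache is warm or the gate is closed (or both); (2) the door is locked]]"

S1: Formalization: P or (R iff (S -> not Q))

not Q = not False = True
S -> not Q = True -> True = True
R iff (S -> not Q) = True iff True = True
P or (R iff (S -> not Q)) = False or True = True
Hence S1 is true.

S2: Formalization: (not P iff ((R or not S) nand Q)) -> P

not P = not False = True
not S = not True = False
R or not S = True or False = True
(R or not S) nand Q = True nand False = True
not P iff ((R or not S) nand Q) = True iff True = True
(not P iff ((R or not S) nand Q)) -> P = True -> False = False
Thus S2 is false.

S1 true, S2 false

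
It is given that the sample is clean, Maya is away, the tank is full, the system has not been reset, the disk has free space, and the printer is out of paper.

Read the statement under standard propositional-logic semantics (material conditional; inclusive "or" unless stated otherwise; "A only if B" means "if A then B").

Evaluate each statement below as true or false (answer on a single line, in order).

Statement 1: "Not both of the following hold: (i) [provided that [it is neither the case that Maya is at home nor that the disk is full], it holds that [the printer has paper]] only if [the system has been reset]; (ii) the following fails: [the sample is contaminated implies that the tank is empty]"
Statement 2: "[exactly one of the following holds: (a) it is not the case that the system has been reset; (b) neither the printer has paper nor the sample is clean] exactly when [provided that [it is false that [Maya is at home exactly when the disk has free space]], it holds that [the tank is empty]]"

Statement 1 True; Statement 2 False

Let Q = "Maya is at home" (False), U = "the disk is full" (False), V = "the printer has paper" (False), S = "the system has been reset" (False), P = "the sample is contaminated" (False), R = "the tank is full" (True).

Statement 1: In symbols: (((Q nor U) -> V) -> S) nand not (P -> not R)

Q nor U = False nor False = True
(Q nor U) -> V = True -> False = False
((Q nor U) -> V) -> S = False -> False = True
not R = not True = False
P -> not R = False -> False = True
not (P -> not R) = not True = False
(((Q nor U) -> V) -> S) nand not (P -> not R) = True nand False = True
Thus Statement 1 is true.

Statement 2: This is (not S xor (V nor not P)) iff (not (Q iff not U) -> not R).

not S = not False = True
not P = not False = True
V nor not P = False nor True = False
not S xor (V nor not P) = True xor False = True
not U = not False = True
Q iff not U = False iff True = False
not (Q iff not U) = not False = True
not R = not True = False
not (Q iff not U) -> not R = True -> False = False
(not S xor (V nor not P)) iff (not (Q iff not U) -> not R) = True iff False = False
Hence Statement 2 is false.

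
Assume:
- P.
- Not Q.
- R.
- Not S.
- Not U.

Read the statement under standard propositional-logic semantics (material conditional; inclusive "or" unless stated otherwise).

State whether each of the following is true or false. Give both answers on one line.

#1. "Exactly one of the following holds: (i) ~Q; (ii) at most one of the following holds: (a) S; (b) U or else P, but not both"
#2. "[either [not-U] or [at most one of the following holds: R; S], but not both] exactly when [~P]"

#1 false, #2 true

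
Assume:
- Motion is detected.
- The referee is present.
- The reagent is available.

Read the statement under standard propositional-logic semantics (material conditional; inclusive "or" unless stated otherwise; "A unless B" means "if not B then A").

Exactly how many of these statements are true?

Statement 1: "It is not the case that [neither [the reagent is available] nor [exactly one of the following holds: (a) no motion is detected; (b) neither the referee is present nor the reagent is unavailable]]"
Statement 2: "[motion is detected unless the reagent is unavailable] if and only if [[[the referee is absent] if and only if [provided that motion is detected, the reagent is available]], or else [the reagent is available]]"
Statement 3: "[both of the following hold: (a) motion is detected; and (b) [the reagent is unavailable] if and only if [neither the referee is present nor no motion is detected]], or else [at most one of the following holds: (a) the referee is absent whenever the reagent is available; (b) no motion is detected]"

3

Let R = "the reagent is available" (True), P = "motion is detected" (True), Q = "the referee is present" (True).

Statement 1: In symbols: not (R nor (not P xor (Q nor not R)))

not P = not True = False
not R = not True = False
Q nor not R = True nor False = False
not P xor (Q nor not R) = False xor False = False
R nor (not P xor (Q nor not R)) = True nor False = False
not (R nor (not P xor (Q nor not R))) = not False = True
So Statement 1 is true.

Statement 2: This is (P or not R) iff ((not Q iff (P -> R)) or R).

not R = not True = False
P or not R = True or False = True
not Q = not True = False
P -> R = True -> True = True
not Q iff (P -> R) = False iff True = False
(not Q iff (P -> R)) or R = False or True = True
(P or not R) iff ((not Q iff (P -> R)) or R) = True iff True = True
So Statement 2 is true.

Statement 3: Formalization: (P and (not R iff (Q nor not P))) or ((R -> not Q) nand not P)

not R = not True = False
not P = not True = False
Q nor not P = True nor False = False
not R iff (Q nor not P) = False iff False = True
P and (not R iff (Q nor not P)) = True and True = True
not Q = not True = False
R -> not Q = True -> False = False
not P = not True = False
(R -> not Q) nand not P = False nand False = True
(P and (not R iff (Q nor not P))) or ((R -> not Q) nand not P) = True or True = True
Hence Statement 3 is true.

Count: 3.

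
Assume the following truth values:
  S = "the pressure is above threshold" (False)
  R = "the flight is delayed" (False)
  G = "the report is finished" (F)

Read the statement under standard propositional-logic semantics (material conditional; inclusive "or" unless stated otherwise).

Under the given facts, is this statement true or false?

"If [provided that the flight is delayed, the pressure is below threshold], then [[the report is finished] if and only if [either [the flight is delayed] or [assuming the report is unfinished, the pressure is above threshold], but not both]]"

true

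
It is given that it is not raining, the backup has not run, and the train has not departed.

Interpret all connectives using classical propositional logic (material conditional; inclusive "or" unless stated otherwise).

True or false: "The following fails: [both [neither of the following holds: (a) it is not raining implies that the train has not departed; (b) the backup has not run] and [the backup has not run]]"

The statement is true.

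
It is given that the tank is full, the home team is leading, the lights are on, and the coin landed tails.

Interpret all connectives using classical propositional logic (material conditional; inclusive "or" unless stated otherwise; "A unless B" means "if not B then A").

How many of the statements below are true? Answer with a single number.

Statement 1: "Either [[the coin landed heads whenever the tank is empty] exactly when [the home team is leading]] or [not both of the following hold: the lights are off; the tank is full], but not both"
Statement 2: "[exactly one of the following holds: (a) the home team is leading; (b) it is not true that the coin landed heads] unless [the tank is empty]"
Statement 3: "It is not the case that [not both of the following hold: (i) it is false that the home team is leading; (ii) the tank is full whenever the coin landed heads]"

0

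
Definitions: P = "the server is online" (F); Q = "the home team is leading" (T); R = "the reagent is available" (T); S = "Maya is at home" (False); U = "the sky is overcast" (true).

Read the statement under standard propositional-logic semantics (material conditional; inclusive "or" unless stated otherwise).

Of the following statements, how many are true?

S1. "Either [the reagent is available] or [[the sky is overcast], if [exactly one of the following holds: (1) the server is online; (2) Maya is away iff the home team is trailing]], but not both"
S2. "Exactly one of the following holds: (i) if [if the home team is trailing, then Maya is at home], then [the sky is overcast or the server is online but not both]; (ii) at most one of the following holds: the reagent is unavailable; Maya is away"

0

S1: Parsed as R ⊕ ((P ⊕ (¬S ↔ ¬Q)) → U)

¬S = ¬F = T
¬Q = ¬T = F
¬S ↔ ¬Q = T ↔ F = F
P ⊕ (¬S ↔ ¬Q) = F ⊕ F = F
(P ⊕ (¬S ↔ ¬Q)) → U = F → T = T
R ⊕ ((P ⊕ (¬S ↔ ¬Q)) → U) = T ⊕ T = F
Thus S1 is false.

S2: In symbols: ((¬Q → S) → (U ⊕ P)) ⊕ (¬R ↑ ¬S)

¬Q = ¬T = F
¬Q → S = F → F = T
U ⊕ P = T ⊕ F = T
(¬Q → S) → (U ⊕ P) = T → T = T
¬R = ¬T = F
¬S = ¬F = T
¬R ↑ ¬S = F ↑ T = T
((¬Q → S) → (U ⊕ P)) ⊕ (¬R ↑ ¬S) = T ⊕ T = F
Thus S2 is false.

True statements: 0 (none).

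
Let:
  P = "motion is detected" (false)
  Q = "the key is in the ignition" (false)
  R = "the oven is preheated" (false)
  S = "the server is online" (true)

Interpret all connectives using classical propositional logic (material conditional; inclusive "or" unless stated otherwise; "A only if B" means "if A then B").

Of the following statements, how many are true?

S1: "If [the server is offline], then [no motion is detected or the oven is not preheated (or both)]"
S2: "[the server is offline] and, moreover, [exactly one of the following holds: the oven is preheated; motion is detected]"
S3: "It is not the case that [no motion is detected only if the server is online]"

1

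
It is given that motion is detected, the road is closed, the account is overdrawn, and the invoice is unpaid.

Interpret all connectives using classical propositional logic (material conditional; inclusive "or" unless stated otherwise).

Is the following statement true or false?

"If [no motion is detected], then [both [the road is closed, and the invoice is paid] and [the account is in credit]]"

true

Let L = "motion is detected" (T), K = "the road is closed" (T), S = "the invoice is paid" (F), W = "the account is overdrawn" (T).
In symbols: ¬L → ((K ∧ S) ∧ ¬W)

¬L = ¬T = F
K ∧ S = T ∧ F = F
¬W = ¬T = F
(K ∧ S) ∧ ¬W = F ∧ F = F
¬L → ((K ∧ S) ∧ ¬W) = F → F = T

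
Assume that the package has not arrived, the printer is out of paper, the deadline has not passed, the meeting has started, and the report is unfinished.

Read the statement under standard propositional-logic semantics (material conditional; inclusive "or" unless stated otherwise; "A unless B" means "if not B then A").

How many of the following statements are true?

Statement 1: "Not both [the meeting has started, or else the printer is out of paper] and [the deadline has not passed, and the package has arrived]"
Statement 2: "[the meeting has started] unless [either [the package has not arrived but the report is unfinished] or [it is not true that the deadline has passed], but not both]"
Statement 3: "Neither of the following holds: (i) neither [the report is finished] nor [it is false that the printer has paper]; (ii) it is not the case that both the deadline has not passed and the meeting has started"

3

Let G = "the meeting has started" (True), M = "the printer has paper" (False), R = "the deadline has passed" (False), W = "the package has arrived" (False), Q = "the report is finished" (False).

Statement 1: Parsed as (G or not M) nand (not R and W)

not M = not False = True
G or not M = True or True = True
not R = not False = True
not R and W = True and False = False
(G or not M) nand (not R and W) = True nand False = True
Thus Statement 1 is true.

Statement 2: This is G or ((not W and not Q) xor not R).

not W = not False = True
not Q = not False = True
not W and not Q = True and True = True
not R = not False = True
(not W and not Q) xor not R = True xor True = False
G or ((not W and not Q) xor not R) = True or False = True
Hence Statement 2 is true.

Statement 3: This is (Q nor not M) nor (not R nand G).

not M = not False = True
Q nor not M = False nor True = False
not R = not False = True
not R nand G = True nand True = False
(Q nor not M) nor (not R nand G) = False nor False = True
Hence Statement 3 is true.

True statements: 3 (Statement 1, Statement 2, Statement 3).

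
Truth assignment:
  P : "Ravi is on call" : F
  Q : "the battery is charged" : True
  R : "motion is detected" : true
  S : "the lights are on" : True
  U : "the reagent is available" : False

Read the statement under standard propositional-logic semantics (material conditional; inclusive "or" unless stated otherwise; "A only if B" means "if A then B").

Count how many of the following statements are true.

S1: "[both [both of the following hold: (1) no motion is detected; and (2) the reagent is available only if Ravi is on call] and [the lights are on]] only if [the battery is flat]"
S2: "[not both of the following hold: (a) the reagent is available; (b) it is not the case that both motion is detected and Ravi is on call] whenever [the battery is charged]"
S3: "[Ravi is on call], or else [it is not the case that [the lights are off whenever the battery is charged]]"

S1: In symbols: ((~R & (U -> P)) & S) -> ~Q

~R = ~T = F
U -> P = F -> F = T
~R & (U -> P) = F & T = F
(~R & (U -> P)) & S = F & T = F
~Q = ~T = F
((~R & (U -> P)) & S) -> ~Q = F -> F = T
Thus S1 is true.

S2: In symbols: Q -> (U nand (R nand P))

R nand P = T nand F = T
U nand (R nand P) = F nand T = T
Q -> (U nand (R nand P)) = T -> T = T
Thus S2 is true.

S3: This is P | ~(Q -> ~S).

~S = ~T = F
Q -> ~S = T -> F = F
~(Q -> ~S) = ~F = T
P | ~(Q -> ~S) = F | T = T
So S3 is true.

True statements: 3 (S1, S2, S3).

3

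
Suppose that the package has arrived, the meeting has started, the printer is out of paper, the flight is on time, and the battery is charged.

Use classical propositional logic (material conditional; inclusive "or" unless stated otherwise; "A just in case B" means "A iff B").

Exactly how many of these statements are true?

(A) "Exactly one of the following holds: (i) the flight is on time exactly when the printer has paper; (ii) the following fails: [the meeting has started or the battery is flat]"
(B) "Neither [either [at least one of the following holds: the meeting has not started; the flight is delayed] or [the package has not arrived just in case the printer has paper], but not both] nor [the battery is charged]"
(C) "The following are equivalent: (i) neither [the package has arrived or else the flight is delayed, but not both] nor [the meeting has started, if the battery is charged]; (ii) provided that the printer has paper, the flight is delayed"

Let M = "the flight is delayed" (F), G = "the printer has paper" (F), Q = "the meeting has started" (T), D = "the battery is charged" (T), L = "the package has arrived" (T).

(A): This is (~M <-> G) xor ~(Q | ~D).

~M = ~F = T
~M <-> G = T <-> F = F
~D = ~T = F
Q | ~D = T | F = T
~(Q | ~D) = ~T = F
(~M <-> G) xor ~(Q | ~D) = F xor F = F
So (A) is false.

(B): In symbols: ((~Q | M) xor (~L <-> G)) nor D

~Q = ~T = F
~Q | M = F | F = F
~L = ~T = F
~L <-> G = F <-> F = T
(~Q | M) xor (~L <-> G) = F xor T = T
((~Q | M) xor (~L <-> G)) nor D = T nor T = F
So (B) is false.

(C): In symbols: ((L xor M) nor (D -> Q)) <-> (G -> M)

L xor M = T xor F = T
D -> Q = T -> T = T
(L xor M) nor (D -> Q) = T nor T = F
G -> M = F -> F = T
((L xor M) nor (D -> Q)) <-> (G -> M) = F <-> T = F
So (C) is false.

True statements: 0 (none).

0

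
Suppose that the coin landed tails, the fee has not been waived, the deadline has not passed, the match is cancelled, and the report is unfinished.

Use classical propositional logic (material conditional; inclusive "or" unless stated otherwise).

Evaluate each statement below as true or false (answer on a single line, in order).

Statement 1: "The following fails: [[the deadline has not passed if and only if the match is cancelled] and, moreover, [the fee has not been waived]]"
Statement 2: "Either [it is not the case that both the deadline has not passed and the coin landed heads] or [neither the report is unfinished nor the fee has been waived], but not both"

Statement 1 false / Statement 2 true

Let R = "the deadline has passed" (F), S = "the match is cancelled" (T), Q = "the fee has been waived" (F), P = "the coin landed heads" (F), U = "the report is finished" (F).

Statement 1: This is ¬((¬R ↔ S) ∧ ¬Q).

¬R = ¬F = T
¬R ↔ S = T ↔ T = T
¬Q = ¬F = T
(¬R ↔ S) ∧ ¬Q = T ∧ T = T
¬((¬R ↔ S) ∧ ¬Q) = ¬T = F
Hence Statement 1 is false.

Statement 2: Formalization: (¬R ↑ P) ⊕ (¬U ↓ Q)

¬R = ¬F = T
¬R ↑ P = T ↑ F = T
¬U = ¬F = T
¬U ↓ Q = T ↓ F = F
(¬R ↑ P) ⊕ (¬U ↓ Q) = T ⊕ F = T
So Statement 2 is true.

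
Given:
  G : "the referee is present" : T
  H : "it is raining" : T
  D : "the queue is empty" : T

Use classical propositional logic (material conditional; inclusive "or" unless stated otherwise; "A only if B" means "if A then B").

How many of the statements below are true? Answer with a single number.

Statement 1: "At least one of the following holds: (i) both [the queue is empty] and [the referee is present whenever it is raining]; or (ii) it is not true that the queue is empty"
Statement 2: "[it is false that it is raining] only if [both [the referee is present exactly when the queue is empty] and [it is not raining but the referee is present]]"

Statement 1: Parsed as (D ∧ (H → G)) ∨ ¬D

H → G = T → T = T
D ∧ (H → G) = T ∧ T = T
¬D = ¬T = F
(D ∧ (H → G)) ∨ ¬D = T ∨ F = T
Hence Statement 1 is true.

Statement 2: Parsed as ¬H → ((G ↔ D) ∧ (¬H ∧ G))

¬H = ¬T = F
G ↔ D = T ↔ T = T
¬H = ¬T = F
¬H ∧ G = F ∧ T = F
(G ↔ D) ∧ (¬H ∧ G) = T ∧ F = F
¬H → ((G ↔ D) ∧ (¬H ∧ G)) = F → F = T
Thus Statement 2 is true.

True statements: 2 (Statement 1, Statement 2).

2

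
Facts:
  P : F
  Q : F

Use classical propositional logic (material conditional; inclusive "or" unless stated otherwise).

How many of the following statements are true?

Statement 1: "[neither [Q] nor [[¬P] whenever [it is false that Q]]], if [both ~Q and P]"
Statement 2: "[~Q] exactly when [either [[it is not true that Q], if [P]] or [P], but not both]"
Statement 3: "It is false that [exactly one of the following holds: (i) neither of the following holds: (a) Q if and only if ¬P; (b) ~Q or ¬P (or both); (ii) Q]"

Statement 1: In symbols: (not Q and P) -> (Q nor (not Q -> not P))

not Q = not False = True
not Q and P = True and False = False
not Q = not False = True
not P = not False = True
not Q -> not P = True -> True = True
Q nor (not Q -> not P) = False nor True = False
(not Q and P) -> (Q nor (not Q -> not P)) = False -> False = True
Hence Statement 1 is true.

Statement 2: This is not Q iff ((P -> not Q) xor P).

not Q = not False = True
not Q = not False = True
P -> not Q = False -> True = True
(P -> not Q) xor P = True xor False = True
not Q iff ((P -> not Q) xor P) = True iff True = True
So Statement 2 is true.

Statement 3: This is not (((Q iff not P) nor (not Q or not P)) xor Q).

not P = not False = True
Q iff not P = False iff True = False
not Q = not False = True
not P = not False = True
not Q or not P = True or True = True
(Q iff not P) nor (not Q or not P) = False nor True = False
((Q iff not P) nor (not Q or not P)) xor Q = False xor False = False
not (((Q iff not P) nor (not Q or not P)) xor Q) = not False = True
So Statement 3 is true.

Count: 3.

3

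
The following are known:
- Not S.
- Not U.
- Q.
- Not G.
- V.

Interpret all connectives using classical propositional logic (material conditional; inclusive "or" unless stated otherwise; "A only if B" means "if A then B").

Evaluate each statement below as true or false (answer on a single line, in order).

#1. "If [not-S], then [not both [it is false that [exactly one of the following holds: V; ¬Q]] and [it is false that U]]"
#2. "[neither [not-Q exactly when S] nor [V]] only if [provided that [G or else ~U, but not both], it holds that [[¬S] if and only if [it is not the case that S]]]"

#1 True, #2 True

#1: Parsed as not S -> (not (V xor not Q) nand not U)

not S = not False = True
not Q = not True = False
V xor not Q = True xor False = True
not (V xor not Q) = not True = False
not U = not False = True
not (V xor not Q) nand not U = False nand True = True
not S -> (not (V xor not Q) nand not U) = True -> True = True
Thus #1 is true.

#2: Formalization: ((not Q iff S) nor V) -> ((G xor not U) -> (not S iff not S))

not Q = not True = False
not Q iff S = False iff False = True
(not Q iff S) nor V = True nor True = False
not U = not False = True
G xor not U = False xor True = True
not S = not False = True
not S = not False = True
not S iff not S = True iff True = True
(G xor not U) -> (not S iff not S) = True -> True = True
((not Q iff S) nor V) -> ((G xor not U) -> (not S iff not S)) = False -> True = True
So #2 is true.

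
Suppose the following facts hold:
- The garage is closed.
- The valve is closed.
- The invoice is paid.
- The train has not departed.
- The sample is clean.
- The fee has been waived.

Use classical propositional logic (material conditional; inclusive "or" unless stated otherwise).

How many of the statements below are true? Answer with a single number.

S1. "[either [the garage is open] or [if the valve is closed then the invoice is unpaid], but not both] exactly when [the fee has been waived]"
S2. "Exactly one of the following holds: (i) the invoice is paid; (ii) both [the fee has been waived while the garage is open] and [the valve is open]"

1

Let R = "the garage is closed" (True), D = "the valve is open" (False), G = "the invoice is paid" (True), U = "the fee has been waived" (True).

S1: This is (not R xor (not D -> not G)) iff U.

not R = not True = False
not D = not False = True
not G = not True = False
not D -> not G = True -> False = False
not R xor (not D -> not G) = False xor False = False
(not R xor (not D -> not G)) iff U = False iff True = False
Hence S1 is false.

S2: Formalization: G xor ((U and not R) and D)

not R = not True = False
U and not R = True and False = False
(U and not R) and D = False and False = False
G xor ((U and not R) and D) = True xor False = True
So S2 is true.

True statements: 1 (S2).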